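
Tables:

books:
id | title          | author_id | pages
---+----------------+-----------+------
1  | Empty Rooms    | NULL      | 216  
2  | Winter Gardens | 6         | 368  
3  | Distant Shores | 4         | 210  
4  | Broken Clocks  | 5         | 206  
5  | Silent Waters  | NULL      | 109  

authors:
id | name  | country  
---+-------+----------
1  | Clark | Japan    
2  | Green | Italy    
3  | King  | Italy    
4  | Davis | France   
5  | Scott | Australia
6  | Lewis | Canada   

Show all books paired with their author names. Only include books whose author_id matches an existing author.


INNER JOIN keeps only books rows whose author_id matches an id in authors. Walk through each book:
  - book 1 (Empty Rooms): author_id=NULL, no match -> dropped
  - book 2 (Winter Gardens): author_id=6 -> matches Lewis
  - book 3 (Distant Shores): author_id=4 -> matches Davis
  - book 4 (Broken Clocks): author_id=5 -> matches Scott
  - book 5 (Silent Waters): author_id=NULL, no match -> dropped
So 2 of 5 rows are dropped.

SQL:
SELECT a.title, b.name AS author
FROM books a
INNER JOIN authors b ON a.author_id = b.id

Result:
title          | author
---------------+-------
Winter Gardens | Lewis 
Distant Shores | Davis 
Broken Clocks  | Scott 


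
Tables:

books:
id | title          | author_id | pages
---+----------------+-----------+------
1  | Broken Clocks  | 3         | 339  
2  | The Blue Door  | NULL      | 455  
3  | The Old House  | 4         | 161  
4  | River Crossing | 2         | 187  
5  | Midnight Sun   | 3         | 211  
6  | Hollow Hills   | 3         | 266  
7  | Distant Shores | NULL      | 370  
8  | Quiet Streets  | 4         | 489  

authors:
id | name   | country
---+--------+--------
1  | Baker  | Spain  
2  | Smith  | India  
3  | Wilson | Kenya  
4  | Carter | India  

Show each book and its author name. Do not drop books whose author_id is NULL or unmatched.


LEFT JOIN keeps every row from books (the left table); where author_id has no match in authors, the author columns become NULL. Walk through each book:
  - book 1 (Broken Clocks): author_id=3 -> matches Wilson
  - book 2 (The Blue Door): author_id=NULL, no match -> kept with NULL
  - book 3 (The Old House): author_id=4 -> matches Carter
  - book 4 (River Crossing): author_id=2 -> matches Smith
  - book 5 (Midnight Sun): author_id=3 -> matches Wilson
  - book 6 (Hollow Hills): author_id=3 -> matches Wilson
  - book 7 (Distant Shores): author_id=NULL, no match -> kept with NULL
  - book 8 (Quiet Streets): author_id=4 -> matches Carter
All 8 rows appear; 2 have NULL author.

SQL:
SELECT a.title, b.name AS author
FROM books a
LEFT JOIN authors b ON a.author_id = b.id

Result:
title          | author
---------------+-------
Broken Clocks  | Wilson
The Blue Door  | NULL  
The Old House  | Carter
River Crossing | Smith 
Midnight Sun   | Wilson
Hollow Hills   | Wilson
Distant Shores | NULL  
Quiet Streets  | Carter


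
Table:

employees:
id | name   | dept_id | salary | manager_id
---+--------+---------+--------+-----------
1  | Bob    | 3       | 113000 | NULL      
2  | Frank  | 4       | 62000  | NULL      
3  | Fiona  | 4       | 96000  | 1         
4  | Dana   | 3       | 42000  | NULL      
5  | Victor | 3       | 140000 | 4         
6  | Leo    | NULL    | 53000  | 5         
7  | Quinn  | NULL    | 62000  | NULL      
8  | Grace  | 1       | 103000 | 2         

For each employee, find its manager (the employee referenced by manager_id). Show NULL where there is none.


This is a self-join: employees is joined to a second copy of itself, matching each row's manager_id to another row's id. Use LEFT JOIN so rows with manager_id=NULL are kept.
  - employee 1 (Bob): manager_id=NULL -> NULL
  - employee 2 (Frank): manager_id=NULL -> NULL
  - employee 3 (Fiona): manager_id=1 -> Bob
  - employee 4 (Dana): manager_id=NULL -> NULL
  - employee 5 (Victor): manager_id=4 -> Dana
  - employee 6 (Leo): manager_id=5 -> Victor
  - employee 7 (Quinn): manager_id=NULL -> NULL
  - employee 8 (Grace): manager_id=2 -> Frank

SQL:
SELECT a.name AS item, b.name AS manager
FROM employees a
LEFT JOIN employees b ON a.manager_id = b.id

Result:
item   | manager
-------+--------
Bob    | NULL   
Frank  | NULL   
Fiona  | Bob    
Dana   | NULL   
Victor | Dana   
Leo    | Victor 
Quinn  | NULL   
Grace  | Frank  


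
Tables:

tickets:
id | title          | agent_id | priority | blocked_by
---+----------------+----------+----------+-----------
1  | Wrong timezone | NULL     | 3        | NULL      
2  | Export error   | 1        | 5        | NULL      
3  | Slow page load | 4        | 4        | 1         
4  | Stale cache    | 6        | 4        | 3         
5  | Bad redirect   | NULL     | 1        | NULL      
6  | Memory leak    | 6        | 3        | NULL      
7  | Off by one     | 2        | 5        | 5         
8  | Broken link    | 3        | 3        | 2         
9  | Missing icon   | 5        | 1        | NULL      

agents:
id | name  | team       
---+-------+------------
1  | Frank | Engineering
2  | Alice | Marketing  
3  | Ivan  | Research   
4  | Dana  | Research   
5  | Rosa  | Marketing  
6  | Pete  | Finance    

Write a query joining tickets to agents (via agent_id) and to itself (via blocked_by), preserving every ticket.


Two LEFT JOINs from the same base table tickets: one to agents via agent_id, one to tickets itself via blocked_by. Both are LEFT so every ticket is preserved.
Match against agents:
  - ticket 1 (Wrong timezone): agent_id=NULL, no match -> kept with NULL
  - ticket 2 (Export error): agent_id=1 -> matches Frank
  - ticket 3 (Slow page load): agent_id=4 -> matches Dana
  - ticket 4 (Stale cache): agent_id=6 -> matches Pete
  - ticket 5 (Bad redirect): agent_id=NULL, no match -> kept with NULL
  - ticket 6 (Memory leak): agent_id=6 -> matches Pete
  - ticket 7 (Off by one): agent_id=2 -> matches Alice
  - ticket 8 (Broken link): agent_id=3 -> matches Ivan
  - ticket 9 (Missing icon): agent_id=5 -> matches Rosa
Match against tickets (self):
  - ticket 1 (Wrong timezone): blocked_by=NULL -> NULL
  - ticket 2 (Export error): blocked_by=NULL -> NULL
  - ticket 3 (Slow page load): blocked_by=1 -> Wrong timezone
  - ticket 4 (Stale cache): blocked_by=3 -> Slow page load
  - ticket 5 (Bad redirect): blocked_by=NULL -> NULL
  - ticket 6 (Memory leak): blocked_by=NULL -> NULL
  - ticket 7 (Off by one): blocked_by=5 -> Bad redirect
  - ticket 8 (Broken link): blocked_by=2 -> Export error
  - ticket 9 (Missing icon): blocked_by=NULL -> NULL

SQL:
SELECT a.title, b.name AS agent, c.title AS blocked_by
FROM tickets a
LEFT JOIN agents b ON a.agent_id = b.id
LEFT JOIN tickets c ON a.blocked_by = c.id

Result:
title          | agent | blocked_by    
---------------+-------+---------------
Wrong timezone | NULL  | NULL          
Export error   | Frank | NULL          
Slow page load | Dana  | Wrong timezone
Stale cache    | Pete  | Slow page load
Bad redirect   | NULL  | NULL          
Memory leak    | Pete  | NULL          
Off by one     | Alice | Bad redirect  
Broken link    | Ivan  | Export error  
Missing icon   | Rosa  | NULL          


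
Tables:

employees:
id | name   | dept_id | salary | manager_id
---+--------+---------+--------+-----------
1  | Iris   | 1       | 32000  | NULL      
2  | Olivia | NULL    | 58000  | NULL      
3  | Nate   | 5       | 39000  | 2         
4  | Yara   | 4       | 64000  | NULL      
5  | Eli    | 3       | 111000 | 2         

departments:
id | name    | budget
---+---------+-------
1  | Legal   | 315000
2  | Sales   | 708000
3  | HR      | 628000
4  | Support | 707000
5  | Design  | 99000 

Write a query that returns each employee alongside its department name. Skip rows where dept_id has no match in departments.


INNER JOIN keeps only employees rows whose dept_id matches an id in departments. Walk through each employee:
  - employee 1 (Iris): dept_id=1 -> matches Legal
  - employee 2 (Olivia): dept_id=NULL, no match -> dropped
  - employee 3 (Nate): dept_id=5 -> matches Design
  - employee 4 (Yara): dept_id=4 -> matches Support
  - employee 5 (Eli): dept_id=3 -> matches HR
So 1 of 5 rows is dropped.

SQL:
SELECT a.name, b.name AS department
FROM employees a
INNER JOIN departments b ON a.dept_id = b.id

Result:
name | department
-----+-----------
Iris | Legal     
Nate | Design    
Yara | Support   
Eli  | HR        


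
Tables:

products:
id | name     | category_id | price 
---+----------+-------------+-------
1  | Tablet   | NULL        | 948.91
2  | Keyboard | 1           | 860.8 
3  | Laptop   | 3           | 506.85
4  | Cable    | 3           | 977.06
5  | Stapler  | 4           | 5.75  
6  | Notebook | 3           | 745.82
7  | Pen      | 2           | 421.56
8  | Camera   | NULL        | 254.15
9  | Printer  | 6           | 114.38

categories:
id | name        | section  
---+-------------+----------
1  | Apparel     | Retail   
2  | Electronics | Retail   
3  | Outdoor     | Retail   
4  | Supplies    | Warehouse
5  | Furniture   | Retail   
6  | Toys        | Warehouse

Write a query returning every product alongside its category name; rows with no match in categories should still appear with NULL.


LEFT JOIN keeps every row from products (the left table); where category_id has no match in categories, the category columns become NULL. Walk through each product:
  - product 1 (Tablet): category_id=NULL, no match -> kept with NULL
  - product 2 (Keyboard): category_id=1 -> matches Apparel
  - product 3 (Laptop): category_id=3 -> matches Outdoor
  - product 4 (Cable): category_id=3 -> matches Outdoor
  - product 5 (Stapler): category_id=4 -> matches Supplies
  - product 6 (Notebook): category_id=3 -> matches Outdoor
  - product 7 (Pen): category_id=2 -> matches Electronics
  - product 8 (Camera): category_id=NULL, no match -> kept with NULL
  - product 9 (Printer): category_id=6 -> matches Toys
All 9 rows appear; 2 have NULL category.

SQL:
SELECT a.name, b.name AS category
FROM products a
LEFT JOIN categories b ON a.category_id = b.id

Result:
name     | category   
---------+------------
Tablet   | NULL       
Keyboard | Apparel    
Laptop   | Outdoor    
Cable    | Outdoor    
Stapler  | Supplies   
Notebook | Outdoor    
Pen      | Electronics
Camera   | NULL       
Printer  | Toys       


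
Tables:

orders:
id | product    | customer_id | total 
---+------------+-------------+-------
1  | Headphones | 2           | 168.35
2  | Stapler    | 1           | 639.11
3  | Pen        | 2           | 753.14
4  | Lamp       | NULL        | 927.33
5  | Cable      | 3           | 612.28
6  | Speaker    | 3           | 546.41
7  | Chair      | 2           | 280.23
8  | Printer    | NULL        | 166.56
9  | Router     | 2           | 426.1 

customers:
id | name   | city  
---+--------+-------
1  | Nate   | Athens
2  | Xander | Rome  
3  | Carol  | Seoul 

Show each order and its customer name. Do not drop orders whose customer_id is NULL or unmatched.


LEFT JOIN keeps every row from orders (the left table); where customer_id has no match in customers, the customer columns become NULL. Walk through each order:
  - order 1 (Headphones): customer_id=2 -> matches Xander
  - order 2 (Stapler): customer_id=1 -> matches Nate
  - order 3 (Pen): customer_id=2 -> matches Xander
  - order 4 (Lamp): customer_id=NULL, no match -> kept with NULL
  - order 5 (Cable): customer_id=3 -> matches Carol
  - order 6 (Speaker): customer_id=3 -> matches Carol
  - order 7 (Chair): customer_id=2 -> matches Xander
  - order 8 (Printer): customer_id=NULL, no match -> kept with NULL
  - order 9 (Router): customer_id=2 -> matches Xander
All 9 rows appear; 2 have NULL customer.

SQL:
SELECT a.product, b.name AS customer
FROM orders a
LEFT JOIN customers b ON a.customer_id = b.id

Result:
product    | customer
-----------+---------
Headphones | Xander  
Stapler    | Nate    
Pen        | Xander  
Lamp       | NULL    
Cable      | Carol   
Speaker    | Carol   
Chair      | Xander  
Printer    | NULL    
Router     | Xander  


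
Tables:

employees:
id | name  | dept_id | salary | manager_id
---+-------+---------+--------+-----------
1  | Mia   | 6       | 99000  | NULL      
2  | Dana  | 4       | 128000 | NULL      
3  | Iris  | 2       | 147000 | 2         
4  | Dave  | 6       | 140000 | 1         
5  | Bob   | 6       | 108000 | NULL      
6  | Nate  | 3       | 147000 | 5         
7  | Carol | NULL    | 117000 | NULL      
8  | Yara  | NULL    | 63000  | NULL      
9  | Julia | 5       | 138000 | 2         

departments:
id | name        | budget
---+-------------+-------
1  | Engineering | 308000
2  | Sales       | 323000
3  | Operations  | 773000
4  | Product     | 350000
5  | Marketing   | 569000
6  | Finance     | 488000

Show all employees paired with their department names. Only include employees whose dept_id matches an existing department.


INNER JOIN keeps only employees rows whose dept_id matches an id in departments. Walk through each employee:
  - employee 1 (Mia): dept_id=6 -> matches Finance
  - employee 2 (Dana): dept_id=4 -> matches Product
  - employee 3 (Iris): dept_id=2 -> matches Sales
  - employee 4 (Dave): dept_id=6 -> matches Finance
  - employee 5 (Bob): dept_id=6 -> matches Finance
  - employee 6 (Nate): dept_id=3 -> matches Operations
  - employee 7 (Carol): dept_id=NULL, no match -> dropped
  - employee 8 (Yara): dept_id=NULL, no match -> dropped
  - employee 9 (Julia): dept_id=5 -> matches Marketing
So 2 of 9 rows are dropped.

SQL:
SELECT a.name, b.name AS department
FROM employees a
INNER JOIN departments b ON a.dept_id = b.id

Result:
name  | department
------+-----------
Mia   | Finance   
Dana  | Product   
Iris  | Sales     
Dave  | Finance   
Bob   | Finance   
Nate  | Operations
Julia | Marketing 


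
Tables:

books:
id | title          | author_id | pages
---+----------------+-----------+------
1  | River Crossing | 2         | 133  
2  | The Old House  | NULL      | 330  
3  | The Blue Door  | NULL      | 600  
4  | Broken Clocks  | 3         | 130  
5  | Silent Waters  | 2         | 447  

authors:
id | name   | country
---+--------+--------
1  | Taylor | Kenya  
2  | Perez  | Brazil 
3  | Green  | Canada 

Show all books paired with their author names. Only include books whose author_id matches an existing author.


INNER JOIN keeps only books rows whose author_id matches an id in authors. Walk through each book:
  - book 1 (River Crossing): author_id=2 -> matches Perez
  - book 2 (The Old House): author_id=NULL, no match -> dropped
  - book 3 (The Blue Door): author_id=NULL, no match -> dropped
  - book 4 (Broken Clocks): author_id=3 -> matches Green
  - book 5 (Silent Waters): author_id=2 -> matches Perez
So 2 of 5 rows are dropped.

SQL:
SELECT a.title, b.name AS author
FROM books a
INNER JOIN authors b ON a.author_id = b.id

Result:
title          | author
---------------+-------
River Crossing | Perez 
Broken Clocks  | Green 
Silent Waters  | Perez 


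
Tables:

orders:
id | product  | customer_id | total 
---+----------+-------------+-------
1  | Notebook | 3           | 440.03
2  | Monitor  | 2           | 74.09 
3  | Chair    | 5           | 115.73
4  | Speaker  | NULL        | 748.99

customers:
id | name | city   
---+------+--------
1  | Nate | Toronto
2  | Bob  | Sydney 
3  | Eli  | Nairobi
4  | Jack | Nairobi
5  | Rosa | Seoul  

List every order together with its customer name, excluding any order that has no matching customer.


INNER JOIN keeps only orders rows whose customer_id matches an id in customers. Walk through each order:
  - order 1 (Notebook): customer_id=3 -> matches Eli
  - order 2 (Monitor): customer_id=2 -> matches Bob
  - order 3 (Chair): customer_id=5 -> matches Rosa
  - order 4 (Speaker): customer_id=NULL, no match -> dropped
So 1 of 4 rows is dropped.

SQL:
SELECT a.product, b.name AS customer
FROM orders a
INNER JOIN customers b ON a.customer_id = b.id

Result:
product  | customer
---------+---------
Notebook | Eli     
Monitor  | Bob     
Chair    | Rosa    


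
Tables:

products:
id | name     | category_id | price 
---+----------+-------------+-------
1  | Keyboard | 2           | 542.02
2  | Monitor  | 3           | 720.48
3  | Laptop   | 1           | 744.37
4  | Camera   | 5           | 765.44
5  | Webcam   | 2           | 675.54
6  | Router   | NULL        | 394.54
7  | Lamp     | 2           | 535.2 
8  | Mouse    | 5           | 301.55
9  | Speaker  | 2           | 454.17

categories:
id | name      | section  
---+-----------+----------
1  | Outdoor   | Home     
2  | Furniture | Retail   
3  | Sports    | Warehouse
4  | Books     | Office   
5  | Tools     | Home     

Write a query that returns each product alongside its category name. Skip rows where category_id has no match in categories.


INNER JOIN keeps only products rows whose category_id matches an id in categories. Walk through each product:
  - product 1 (Keyboard): category_id=2 -> matches Furniture
  - product 2 (Monitor): category_id=3 -> matches Sports
  - product 3 (Laptop): category_id=1 -> matches Outdoor
  - product 4 (Camera): category_id=5 -> matches Tools
  - product 5 (Webcam): category_id=2 -> matches Furniture
  - product 6 (Router): category_id=NULL, no match -> dropped
  - product 7 (Lamp): category_id=2 -> matches Furniture
  - product 8 (Mouse): category_id=5 -> matches Tools
  - product 9 (Speaker): category_id=2 -> matches Furniture
So 1 of 9 rows is dropped.

SQL:
SELECT a.name, b.name AS category
FROM products a
INNER JOIN categories b ON a.category_id = b.id

Result:
name     | category 
---------+----------
Keyboard | Furniture
Monitor  | Sports   
Laptop   | Outdoor  
Camera   | Tools    
Webcam   | Furniture
Lamp     | Furniture
Mouse    | Tools    
Speaker  | Furniture


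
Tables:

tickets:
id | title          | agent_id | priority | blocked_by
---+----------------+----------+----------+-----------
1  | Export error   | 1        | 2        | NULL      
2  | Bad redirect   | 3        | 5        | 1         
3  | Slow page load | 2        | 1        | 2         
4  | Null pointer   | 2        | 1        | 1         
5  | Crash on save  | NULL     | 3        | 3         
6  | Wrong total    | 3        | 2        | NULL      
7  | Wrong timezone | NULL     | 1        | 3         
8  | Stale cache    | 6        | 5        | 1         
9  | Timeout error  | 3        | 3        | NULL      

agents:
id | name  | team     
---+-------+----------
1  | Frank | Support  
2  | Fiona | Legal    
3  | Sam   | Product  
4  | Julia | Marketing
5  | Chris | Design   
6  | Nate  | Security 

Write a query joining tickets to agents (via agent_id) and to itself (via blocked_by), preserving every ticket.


Two LEFT JOINs from the same base table tickets: one to agents via agent_id, one to tickets itself via blocked_by. Both are LEFT so every ticket is preserved.
Match against agents:
  - ticket 1 (Export error): agent_id=1 -> matches Frank
  - ticket 2 (Bad redirect): agent_id=3 -> matches Sam
  - ticket 3 (Slow page load): agent_id=2 -> matches Fiona
  - ticket 4 (Null pointer): agent_id=2 -> matches Fiona
  - ticket 5 (Crash on save): agent_id=NULL, no match -> kept with NULL
  - ticket 6 (Wrong total): agent_id=3 -> matches Sam
  - ticket 7 (Wrong timezone): agent_id=NULL, no match -> kept with NULL
  - ticket 8 (Stale cache): agent_id=6 -> matches Nate
  - ticket 9 (Timeout error): agent_id=3 -> matches Sam
Match against tickets (self):
  - ticket 1 (Export error): blocked_by=NULL -> NULL
  - ticket 2 (Bad redirect): blocked_by=1 -> Export error
  - ticket 3 (Slow page load): blocked_by=2 -> Bad redirect
  - ticket 4 (Null pointer): blocked_by=1 -> Export error
  - ticket 5 (Crash on save): blocked_by=3 -> Slow page load
  - ticket 6 (Wrong total): blocked_by=NULL -> NULL
  - ticket 7 (Wrong timezone): blocked_by=3 -> Slow page load
  - ticket 8 (Stale cache): blocked_by=1 -> Export error
  - ticket 9 (Timeout error): blocked_by=NULL -> NULL

SQL:
SELECT a.title, b.name AS agent, c.title AS blocked_by
FROM tickets a
LEFT JOIN agents b ON a.agent_id = b.id
LEFT JOIN tickets c ON a.blocked_by = c.id

Result:
title          | agent | blocked_by    
---------------+-------+---------------
Export error   | Frank | NULL          
Bad redirect   | Sam   | Export error  
Slow page load | Fiona | Bad redirect  
Null pointer   | Fiona | Export error  
Crash on save  | NULL  | Slow page load
Wrong total    | Sam   | NULL          
Wrong timezone | NULL  | Slow page load
Stale cache    | Nate  | Export error  
Timeout error  | Sam   | NULL          


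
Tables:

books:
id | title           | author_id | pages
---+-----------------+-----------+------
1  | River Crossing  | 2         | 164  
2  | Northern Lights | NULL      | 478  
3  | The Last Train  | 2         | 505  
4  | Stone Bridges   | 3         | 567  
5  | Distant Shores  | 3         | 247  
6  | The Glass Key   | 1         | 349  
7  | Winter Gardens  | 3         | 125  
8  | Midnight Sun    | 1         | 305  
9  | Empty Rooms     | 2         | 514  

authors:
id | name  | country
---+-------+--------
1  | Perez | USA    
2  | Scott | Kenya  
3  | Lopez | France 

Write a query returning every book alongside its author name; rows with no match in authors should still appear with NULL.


LEFT JOIN keeps every row from books (the left table); where author_id has no match in authors, the author columns become NULL. Walk through each book:
  - book 1 (River Crossing): author_id=2 -> matches Scott
  - book 2 (Northern Lights): author_id=NULL, no match -> kept with NULL
  - book 3 (The Last Train): author_id=2 -> matches Scott
  - book 4 (Stone Bridges): author_id=3 -> matches Lopez
  - book 5 (Distant Shores): author_id=3 -> matches Lopez
  - book 6 (The Glass Key): author_id=1 -> matches Perez
  - book 7 (Winter Gardens): author_id=3 -> matches Lopez
  - book 8 (Midnight Sun): author_id=1 -> matches Perez
  - book 9 (Empty Rooms): author_id=2 -> matches Scott
All 9 rows appear; 1 has NULL author.

SQL:
SELECT a.title, b.name AS author
FROM books a
LEFT JOIN authors b ON a.author_id = b.id

Result:
title           | author
----------------+-------
River Crossing  | Scott 
Northern Lights | NULL  
The Last Train  | Scott 
Stone Bridges   | Lopez 
Distant Shores  | Lopez 
The Glass Key   | Perez 
Winter Gardens  | Lopez 
Midnight Sun    | Perez 
Empty Rooms     | Scott 


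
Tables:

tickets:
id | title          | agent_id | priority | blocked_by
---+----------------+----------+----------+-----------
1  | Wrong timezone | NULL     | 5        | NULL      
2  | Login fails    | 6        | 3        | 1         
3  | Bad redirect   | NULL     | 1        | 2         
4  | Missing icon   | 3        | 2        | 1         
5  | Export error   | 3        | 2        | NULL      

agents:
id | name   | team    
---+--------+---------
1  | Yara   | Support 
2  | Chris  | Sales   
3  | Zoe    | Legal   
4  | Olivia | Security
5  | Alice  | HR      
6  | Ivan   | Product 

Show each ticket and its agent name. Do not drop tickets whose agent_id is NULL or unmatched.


LEFT JOIN keeps every row from tickets (the left table); where agent_id has no match in agents, the agent columns become NULL. Walk through each ticket:
  - ticket 1 (Wrong timezone): agent_id=NULL, no match -> kept with NULL
  - ticket 2 (Login fails): agent_id=6 -> matches Ivan
  - ticket 3 (Bad redirect): agent_id=NULL, no match -> kept with NULL
  - ticket 4 (Missing icon): agent_id=3 -> matches Zoe
  - ticket 5 (Export error): agent_id=3 -> matches Zoe
All 5 rows appear; 2 have NULL agent.

SQL:
SELECT a.title, b.name AS agent
FROM tickets a
LEFT JOIN agents b ON a.agent_id = b.id

Result:
title          | agent
---------------+------
Wrong timezone | NULL 
Login fails    | Ivan 
Bad redirect   | NULL 
Missing icon   | Zoe  
Export error   | Zoe  


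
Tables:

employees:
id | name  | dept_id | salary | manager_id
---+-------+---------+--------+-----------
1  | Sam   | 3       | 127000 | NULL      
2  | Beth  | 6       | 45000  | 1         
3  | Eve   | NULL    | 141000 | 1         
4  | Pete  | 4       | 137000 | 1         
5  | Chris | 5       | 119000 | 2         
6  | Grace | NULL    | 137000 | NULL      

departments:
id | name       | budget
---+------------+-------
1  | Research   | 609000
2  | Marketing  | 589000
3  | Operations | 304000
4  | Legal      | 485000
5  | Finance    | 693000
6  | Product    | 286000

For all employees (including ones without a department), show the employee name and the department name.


LEFT JOIN keeps every row from employees (the left table); where dept_id has no match in departments, the department columns become NULL. Walk through each employee:
  - employee 1 (Sam): dept_id=3 -> matches Operations
  - employee 2 (Beth): dept_id=6 -> matches Product
  - employee 3 (Eve): dept_id=NULL, no match -> kept with NULL
  - employee 4 (Pete): dept_id=4 -> matches Legal
  - employee 5 (Chris): dept_id=5 -> matches Finance
  - employee 6 (Grace): dept_id=NULL, no match -> kept with NULL
All 6 rows appear; 2 have NULL department.

SQL:
SELECT a.name, b.name AS department
FROM employees a
LEFT JOIN departments b ON a.dept_id = b.id

Result:
name  | department
------+-----------
Sam   | Operations
Beth  | Product   
Eve   | NULL      
Pete  | Legal     
Chris | Finance   
Grace | NULL      


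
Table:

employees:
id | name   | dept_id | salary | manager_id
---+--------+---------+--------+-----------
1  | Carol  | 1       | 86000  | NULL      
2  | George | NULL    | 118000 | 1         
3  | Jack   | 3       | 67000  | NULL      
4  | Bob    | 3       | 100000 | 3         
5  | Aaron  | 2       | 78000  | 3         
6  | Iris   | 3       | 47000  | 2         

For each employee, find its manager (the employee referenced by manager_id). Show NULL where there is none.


This is a self-join: employees is joined to a second copy of itself, matching each row's manager_id to another row's id. Use LEFT JOIN so rows with manager_id=NULL are kept.
  - employee 1 (Carol): manager_id=NULL -> NULL
  - employee 2 (George): manager_id=1 -> Carol
  - employee 3 (Jack): manager_id=NULL -> NULL
  - employee 4 (Bob): manager_id=3 -> Jack
  - employee 5 (Aaron): manager_id=3 -> Jack
  - employee 6 (Iris): manager_id=2 -> George

SQL:
SELECT a.name AS item, b.name AS manager
FROM employees a
LEFT JOIN employees b ON a.manager_id = b.id

Result:
item   | manager
-------+--------
Carol  | NULL   
George | Carol  
Jack   | NULL   
Bob    | Jack   
Aaron  | Jack   
Iris   | George 


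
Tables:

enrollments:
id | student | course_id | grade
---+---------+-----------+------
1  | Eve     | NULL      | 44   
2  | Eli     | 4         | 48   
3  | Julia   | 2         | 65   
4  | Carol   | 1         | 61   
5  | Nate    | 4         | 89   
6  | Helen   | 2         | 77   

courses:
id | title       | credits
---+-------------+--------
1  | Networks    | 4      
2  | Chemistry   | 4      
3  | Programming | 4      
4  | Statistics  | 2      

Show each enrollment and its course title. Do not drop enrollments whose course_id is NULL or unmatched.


LEFT JOIN keeps every row from enrollments (the left table); where course_id has no match in courses, the course columns become NULL. Walk through each enrollment:
  - enrollment 1 (Eve): course_id=NULL, no match -> kept with NULL
  - enrollment 2 (Eli): course_id=4 -> matches Statistics
  - enrollment 3 (Julia): course_id=2 -> matches Chemistry
  - enrollment 4 (Carol): course_id=1 -> matches Networks
  - enrollment 5 (Nate): course_id=4 -> matches Statistics
  - enrollment 6 (Helen): course_id=2 -> matches Chemistry
All 6 rows appear; 1 has NULL course.

SQL:
SELECT a.student, b.title AS course
FROM enrollments a
LEFT JOIN courses b ON a.course_id = b.id

Result:
student | course    
--------+-----------
Eve     | NULL      
Eli     | Statistics
Julia   | Chemistry 
Carol   | Networks  
Nate    | Statistics
Helen   | Chemistry 


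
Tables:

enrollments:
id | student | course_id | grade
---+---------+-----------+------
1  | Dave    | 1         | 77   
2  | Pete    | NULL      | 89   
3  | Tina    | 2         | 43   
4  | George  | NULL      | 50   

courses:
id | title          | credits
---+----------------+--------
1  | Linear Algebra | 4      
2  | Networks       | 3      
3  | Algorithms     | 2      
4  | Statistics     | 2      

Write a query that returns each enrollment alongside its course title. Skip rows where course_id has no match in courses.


INNER JOIN keeps only enrollments rows whose course_id matches an id in courses. Walk through each enrollment:
  - enrollment 1 (Dave): course_id=1 -> matches Linear Algebra
  - enrollment 2 (Pete): course_id=NULL, no match -> dropped
  - enrollment 3 (Tina): course_id=2 -> matches Networks
  - enrollment 4 (George): course_id=NULL, no match -> dropped
So 2 of 4 rows are dropped.

SQL:
SELECT a.student, b.title AS course
FROM enrollments a
INNER JOIN courses b ON a.course_id = b.id

Result:
student | course        
--------+---------------
Dave    | Linear Algebra
Tina    | Networks      


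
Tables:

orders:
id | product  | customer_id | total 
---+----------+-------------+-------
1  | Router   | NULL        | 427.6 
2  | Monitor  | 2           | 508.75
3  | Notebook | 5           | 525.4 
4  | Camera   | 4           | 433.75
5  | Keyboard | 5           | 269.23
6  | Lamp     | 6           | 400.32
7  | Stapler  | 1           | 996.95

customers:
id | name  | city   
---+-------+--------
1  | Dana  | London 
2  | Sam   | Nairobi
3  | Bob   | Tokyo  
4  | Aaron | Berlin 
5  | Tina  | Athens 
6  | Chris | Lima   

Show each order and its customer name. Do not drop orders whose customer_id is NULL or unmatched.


LEFT JOIN keeps every row from orders (the left table); where customer_id has no match in customers, the customer columns become NULL. Walk through each order:
  - order 1 (Router): customer_id=NULL, no match -> kept with NULL
  - order 2 (Monitor): customer_id=2 -> matches Sam
  - order 3 (Notebook): customer_id=5 -> matches Tina
  - order 4 (Camera): customer_id=4 -> matches Aaron
  - order 5 (Keyboard): customer_id=5 -> matches Tina
  - order 6 (Lamp): customer_id=6 -> matches Chris
  - order 7 (Stapler): customer_id=1 -> matches Dana
All 7 rows appear; 1 has NULL customer.

SQL:
SELECT a.product, b.name AS customer
FROM orders a
LEFT JOIN customers b ON a.customer_id = b.id

Result:
product  | customer
---------+---------
Router   | NULL    
Monitor  | Sam     
Notebook | Tina    
Camera   | Aaron   
Keyboard | Tina    
Lamp     | Chris   
Stapler  | Dana    


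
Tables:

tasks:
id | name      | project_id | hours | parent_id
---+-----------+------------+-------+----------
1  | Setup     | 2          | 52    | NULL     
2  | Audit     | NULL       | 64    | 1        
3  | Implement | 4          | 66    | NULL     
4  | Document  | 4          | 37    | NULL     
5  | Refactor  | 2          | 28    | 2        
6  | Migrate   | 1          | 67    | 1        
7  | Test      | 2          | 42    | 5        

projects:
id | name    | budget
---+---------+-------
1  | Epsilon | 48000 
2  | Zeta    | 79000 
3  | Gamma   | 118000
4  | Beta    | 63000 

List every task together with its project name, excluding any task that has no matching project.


INNER JOIN keeps only tasks rows whose project_id matches an id in projects. Walk through each task:
  - task 1 (Setup): project_id=2 -> matches Zeta
  - task 2 (Audit): project_id=NULL, no match -> dropped
  - task 3 (Implement): project_id=4 -> matches Beta
  - task 4 (Document): project_id=4 -> matches Beta
  - task 5 (Refactor): project_id=2 -> matches Zeta
  - task 6 (Migrate): project_id=1 -> matches Epsilon
  - task 7 (Test): project_id=2 -> matches Zeta
So 1 of 7 rows is dropped.

SQL:
SELECT a.name, b.name AS project
FROM tasks a
INNER JOIN projects b ON a.project_id = b.id

Result:
name      | project
----------+--------
Setup     | Zeta   
Implement | Beta   
Document  | Beta   
Refactor  | Zeta   
Migrate   | Epsilon
Test      | Zeta   


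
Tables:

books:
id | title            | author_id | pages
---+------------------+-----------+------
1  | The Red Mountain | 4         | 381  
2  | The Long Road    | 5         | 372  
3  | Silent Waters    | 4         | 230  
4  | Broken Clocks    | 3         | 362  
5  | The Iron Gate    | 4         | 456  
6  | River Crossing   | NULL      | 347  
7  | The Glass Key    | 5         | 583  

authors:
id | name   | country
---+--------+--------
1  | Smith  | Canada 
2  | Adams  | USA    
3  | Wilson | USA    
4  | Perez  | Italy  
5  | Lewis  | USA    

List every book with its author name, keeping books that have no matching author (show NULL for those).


LEFT JOIN keeps every row from books (the left table); where author_id has no match in authors, the author columns become NULL. Walk through each book:
  - book 1 (The Red Mountain): author_id=4 -> matches Perez
  - book 2 (The Long Road): author_id=5 -> matches Lewis
  - book 3 (Silent Waters): author_id=4 -> matches Perez
  - book 4 (Broken Clocks): author_id=3 -> matches Wilson
  - book 5 (The Iron Gate): author_id=4 -> matches Perez
  - book 6 (River Crossing): author_id=NULL, no match -> kept with NULL
  - book 7 (The Glass Key): author_id=5 -> matches Lewis
All 7 rows appear; 1 has NULL author.

SQL:
SELECT a.title, b.name AS author
FROM books a
LEFT JOIN authors b ON a.author_id = b.id

Result:
title            | author
-----------------+-------
The Red Mountain | Perez 
The Long Road    | Lewis 
Silent Waters    | Perez 
Broken Clocks    | Wilson
The Iron Gate    | Perez 
River Crossing   | NULL  
The Glass Key    | Lewis 


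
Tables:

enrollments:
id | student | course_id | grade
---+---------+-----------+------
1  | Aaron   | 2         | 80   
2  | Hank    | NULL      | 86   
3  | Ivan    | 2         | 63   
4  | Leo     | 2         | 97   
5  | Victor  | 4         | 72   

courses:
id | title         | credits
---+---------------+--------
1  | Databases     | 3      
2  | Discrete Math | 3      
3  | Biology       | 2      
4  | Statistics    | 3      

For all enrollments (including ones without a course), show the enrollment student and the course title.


LEFT JOIN keeps every row from enrollments (the left table); where course_id has no match in courses, the course columns become NULL. Walk through each enrollment:
  - enrollment 1 (Aaron): course_id=2 -> matches Discrete Math
  - enrollment 2 (Hank): course_id=NULL, no match -> kept with NULL
  - enrollment 3 (Ivan): course_id=2 -> matches Discrete Math
  - enrollment 4 (Leo): course_id=2 -> matches Discrete Math
  - enrollment 5 (Victor): course_id=4 -> matches Statistics
All 5 rows appear; 1 has NULL course.

SQL:
SELECT a.student, b.title AS course
FROM enrollments a
LEFT JOIN courses b ON a.course_id = b.id

Result:
student | course       
--------+--------------
Aaron   | Discrete Math
Hank    | NULL         
Ivan    | Discrete Math
Leo     | Discrete Math
Victor  | Statistics   


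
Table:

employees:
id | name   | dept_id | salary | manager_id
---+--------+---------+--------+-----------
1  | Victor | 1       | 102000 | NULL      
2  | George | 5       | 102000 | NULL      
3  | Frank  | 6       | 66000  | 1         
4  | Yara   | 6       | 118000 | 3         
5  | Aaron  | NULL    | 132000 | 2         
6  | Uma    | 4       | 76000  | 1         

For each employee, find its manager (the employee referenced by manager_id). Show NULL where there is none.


This is a self-join: employees is joined to a second copy of itself, matching each row's manager_id to another row's id. Use LEFT JOIN so rows with manager_id=NULL are kept.
  - employee 1 (Victor): manager_id=NULL -> NULL
  - employee 2 (George): manager_id=NULL -> NULL
  - employee 3 (Frank): manager_id=1 -> Victor
  - employee 4 (Yara): manager_id=3 -> Frank
  - employee 5 (Aaron): manager_id=2 -> George
  - employee 6 (Uma): manager_id=1 -> Victor

SQL:
SELECT a.name AS item, b.name AS manager
FROM employees a
LEFT JOIN employees b ON a.manager_id = b.id

Result:
item   | manager
-------+--------
Victor | NULL   
George | NULL   
Frank  | Victor 
Yara   | Frank  
Aaron  | George 
Uma    | Victor 


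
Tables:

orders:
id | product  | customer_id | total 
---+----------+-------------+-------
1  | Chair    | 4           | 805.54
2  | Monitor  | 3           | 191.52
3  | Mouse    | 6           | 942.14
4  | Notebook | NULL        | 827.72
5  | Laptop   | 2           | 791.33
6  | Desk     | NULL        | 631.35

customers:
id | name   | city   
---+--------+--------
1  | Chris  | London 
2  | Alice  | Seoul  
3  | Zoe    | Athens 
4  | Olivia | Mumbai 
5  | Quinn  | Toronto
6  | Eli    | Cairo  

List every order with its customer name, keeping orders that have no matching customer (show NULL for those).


LEFT JOIN keeps every row from orders (the left table); where customer_id has no match in customers, the customer columns become NULL. Walk through each order:
  - order 1 (Chair): customer_id=4 -> matches Olivia
  - order 2 (Monitor): customer_id=3 -> matches Zoe
  - order 3 (Mouse): customer_id=6 -> matches Eli
  - order 4 (Notebook): customer_id=NULL, no match -> kept with NULL
  - order 5 (Laptop): customer_id=2 -> matches Alice
  - order 6 (Desk): customer_id=NULL, no match -> kept with NULL
All 6 rows appear; 2 have NULL customer.

SQL:
SELECT a.product, b.name AS customer
FROM orders a
LEFT JOIN customers b ON a.customer_id = b.id

Result:
product  | customer
---------+---------
Chair    | Olivia  
Monitor  | Zoe     
Mouse    | Eli     
Notebook | NULL    
Laptop   | Alice   
Desk     | NULL    


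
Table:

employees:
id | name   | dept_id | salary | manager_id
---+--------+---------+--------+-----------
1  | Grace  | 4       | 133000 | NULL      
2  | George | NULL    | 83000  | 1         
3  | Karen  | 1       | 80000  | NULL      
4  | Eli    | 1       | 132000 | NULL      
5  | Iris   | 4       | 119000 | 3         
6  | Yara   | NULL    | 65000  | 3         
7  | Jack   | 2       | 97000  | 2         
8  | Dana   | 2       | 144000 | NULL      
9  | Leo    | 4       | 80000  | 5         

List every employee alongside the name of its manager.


This is a self-join: employees is joined to a second copy of itself, matching each row's manager_id to another row's id. Use LEFT JOIN so rows with manager_id=NULL are kept.
  - employee 1 (Grace): manager_id=NULL -> NULL
  - employee 2 (George): manager_id=1 -> Grace
  - employee 3 (Karen): manager_id=NULL -> NULL
  - employee 4 (Eli): manager_id=NULL -> NULL
  - employee 5 (Iris): manager_id=3 -> Karen
  - employee 6 (Yara): manager_id=3 -> Karen
  - employee 7 (Jack): manager_id=2 -> George
  - employee 8 (Dana): manager_id=NULL -> NULL
  - employee 9 (Leo): manager_id=5 -> Iris

SQL:
SELECT a.name AS item, b.name AS manager
FROM employees a
LEFT JOIN employees b ON a.manager_id = b.id

Result:
item   | manager
-------+--------
Grace  | NULL   
George | Grace  
Karen  | NULL   
Eli    | NULL   
Iris   | Karen  
Yara   | Karen  
Jack   | George 
Dana   | NULL   
Leo    | Iris   


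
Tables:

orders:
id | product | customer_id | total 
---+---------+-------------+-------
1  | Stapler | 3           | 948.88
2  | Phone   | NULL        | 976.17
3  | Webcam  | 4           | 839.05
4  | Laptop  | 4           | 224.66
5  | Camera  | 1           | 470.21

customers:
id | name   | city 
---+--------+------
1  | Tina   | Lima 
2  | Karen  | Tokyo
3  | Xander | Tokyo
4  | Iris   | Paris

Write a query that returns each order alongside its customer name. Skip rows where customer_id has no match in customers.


INNER JOIN keeps only orders rows whose customer_id matches an id in customers. Walk through each order:
  - order 1 (Stapler): customer_id=3 -> matches Xander
  - order 2 (Phone): customer_id=NULL, no match -> dropped
  - order 3 (Webcam): customer_id=4 -> matches Iris
  - order 4 (Laptop): customer_id=4 -> matches Iris
  - order 5 (Camera): customer_id=1 -> matches Tina
So 1 of 5 rows is dropped.

SQL:
SELECT a.product, b.name AS customer
FROM orders a
INNER JOIN customers b ON a.customer_id = b.id

Result:
product | customer
--------+---------
Stapler | Xander  
Webcam  | Iris    
Laptop  | Iris    
Camera  | Tina    


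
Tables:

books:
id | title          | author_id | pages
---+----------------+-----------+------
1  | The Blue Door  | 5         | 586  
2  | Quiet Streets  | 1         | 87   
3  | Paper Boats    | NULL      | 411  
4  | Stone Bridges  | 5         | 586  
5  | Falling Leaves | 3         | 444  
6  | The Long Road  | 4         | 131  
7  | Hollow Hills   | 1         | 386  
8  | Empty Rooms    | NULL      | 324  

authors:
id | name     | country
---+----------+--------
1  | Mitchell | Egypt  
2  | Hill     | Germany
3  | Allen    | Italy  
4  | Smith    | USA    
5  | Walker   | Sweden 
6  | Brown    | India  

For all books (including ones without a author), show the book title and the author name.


LEFT JOIN keeps every row from books (the left table); where author_id has no match in authors, the author columns become NULL. Walk through each book:
  - book 1 (The Blue Door): author_id=5 -> matches Walker
  - book 2 (Quiet Streets): author_id=1 -> matches Mitchell
  - book 3 (Paper Boats): author_id=NULL, no match -> kept with NULL
  - book 4 (Stone Bridges): author_id=5 -> matches Walker
  - book 5 (Falling Leaves): author_id=3 -> matches Allen
  - book 6 (The Long Road): author_id=4 -> matches Smith
  - book 7 (Hollow Hills): author_id=1 -> matches Mitchell
  - book 8 (Empty Rooms): author_id=NULL, no match -> kept with NULL
All 8 rows appear; 2 have NULL author.

SQL:
SELECT a.title, b.name AS author
FROM books a
LEFT JOIN authors b ON a.author_id = b.id

Result:
title          | author  
---------------+---------
The Blue Door  | Walker  
Quiet Streets  | Mitchell
Paper Boats    | NULL    
Stone Bridges  | Walker  
Falling Leaves | Allen   
The Long Road  | Smith   
Hollow Hills   | Mitchell
Empty Rooms    | NULL    
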